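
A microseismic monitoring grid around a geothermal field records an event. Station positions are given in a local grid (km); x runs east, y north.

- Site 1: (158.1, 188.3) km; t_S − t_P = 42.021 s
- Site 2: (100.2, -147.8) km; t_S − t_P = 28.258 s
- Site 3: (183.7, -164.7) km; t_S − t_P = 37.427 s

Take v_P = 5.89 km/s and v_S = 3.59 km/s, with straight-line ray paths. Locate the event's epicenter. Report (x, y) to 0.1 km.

Distance from S−P lag: d = Δt · v_P v_S / (v_P − v_S) = Δt · (5.89·3.59)/(5.89−3.59) ≈ 9.1935·Δt.
So d_Site 1 = 386.32, d_Site 2 = 259.79, d_Site 3 = 344.09 km.
Circle about each station: (x − 158.1)² + (y − 188.3)² = 386.32²; (x − 100.2)² + (y + 147.8)² = 259.79²; (x − 183.7)² + (y + 164.7)² = 344.09².
Subtracting the Site 1 equation from the Site 2 and Site 3 equations removes the quadratic terms:
-115.8 x − 672.2 y = 53184.68
51.2 x − 706.0 y = 31264.49
Solving the 2×2 system: x ≈ -142.3, y ≈ -54.6 km.

x ≈ -142.3 km, y ≈ -54.6 km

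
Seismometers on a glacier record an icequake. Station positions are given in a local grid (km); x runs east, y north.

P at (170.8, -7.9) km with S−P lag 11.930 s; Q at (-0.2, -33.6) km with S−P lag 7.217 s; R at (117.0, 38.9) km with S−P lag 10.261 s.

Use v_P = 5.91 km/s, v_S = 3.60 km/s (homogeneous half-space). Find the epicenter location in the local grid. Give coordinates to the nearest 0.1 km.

x ≈ 65.9 km, y ≈ -40.6 km

Distance from S−P lag: d = Δt · v_P v_S / (v_P − v_S) = Δt · (5.91·3.60)/(5.91−3.60) ≈ 9.2104·Δt.
So d_P = 109.88, d_Q = 66.47, d_R = 94.51 km.
Circle about each station: (x − 170.8)² + (y + 7.9)² = 109.88²; (x + 0.2)² + (y + 33.6)² = 66.47²; (x − 117.0)² + (y − 38.9)² = 94.51².
Subtracting the P equation from the Q and R equations removes the quadratic terms:
-342.0 x − 51.4 y = -20450.70
-107.6 x + 93.6 y = -10891.37
Solving the 2×2 system: x ≈ 65.9, y ≈ -40.6 km.
Check against P (with the unrounded x, y): √((x − 170.8)²+(y + 7.9)²) = 109.88 ≈ 109.88 km. ✓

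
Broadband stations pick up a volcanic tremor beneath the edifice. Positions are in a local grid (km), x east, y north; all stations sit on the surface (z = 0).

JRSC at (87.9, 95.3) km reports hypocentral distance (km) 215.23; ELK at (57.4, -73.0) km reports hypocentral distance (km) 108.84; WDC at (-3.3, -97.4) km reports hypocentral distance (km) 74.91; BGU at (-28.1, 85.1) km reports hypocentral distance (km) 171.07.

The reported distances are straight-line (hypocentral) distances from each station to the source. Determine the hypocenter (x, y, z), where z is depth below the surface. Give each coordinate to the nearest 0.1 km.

(-29.3, -72.8, 65.8)

Each station gives a sphere (x−x_i)² + (y−y_i)² + z² = d_i² (stations at z=0).
Subtracting the JRSC sphere from ELK and WDC: z² cancels, leaving linear equations in x and y:
-61.0 x − 336.6 y = 26293.07
-182.4 x − 385.4 y = 33401.59
Solving: x ≈ -29.288, y ≈ -72.806 km (keep extra digits for the depth step; rounded: -29.3, -72.8).
Then from the JRSC sphere: z² = 215.23² − (x − 87.9)² − (y − 95.3)² with x = -29.288, y = -72.806, so z ≈ 65.813 ≈ 65.8 km.
Check against BGU (with the unrounded solution): distance 171.08 ≈ 171.07 km. ✓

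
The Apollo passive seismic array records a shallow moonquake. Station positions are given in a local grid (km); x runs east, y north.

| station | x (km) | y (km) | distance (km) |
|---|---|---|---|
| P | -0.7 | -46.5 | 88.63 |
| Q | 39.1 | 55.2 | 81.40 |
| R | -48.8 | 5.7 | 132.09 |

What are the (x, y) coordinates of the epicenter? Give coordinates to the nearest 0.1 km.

81.8 km east, -14.1 km north

Circle about each station: (x + 0.7)² + (y + 46.5)² = 88.63²; (x − 39.1)² + (y − 55.2)² = 81.40²; (x + 48.8)² + (y − 5.7)² = 132.09².
Subtracting pairs of circle equations eliminates x²+y² and gives linear equations (the radical axes):
79.6 x + 203.4 y = 3642.43
-96.2 x + 104.4 y = -9341.30
Solving the 2×2 system: x ≈ 81.8, y ≈ -14.1 km.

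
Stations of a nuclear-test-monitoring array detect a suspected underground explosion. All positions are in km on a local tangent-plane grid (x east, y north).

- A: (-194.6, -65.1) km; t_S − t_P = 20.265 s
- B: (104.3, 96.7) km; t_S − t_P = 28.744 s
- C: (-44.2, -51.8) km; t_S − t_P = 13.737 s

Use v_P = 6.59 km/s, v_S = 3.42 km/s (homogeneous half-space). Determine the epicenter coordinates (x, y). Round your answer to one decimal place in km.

-90.3 km east, 34.3 km north

Distance from S−P lag: d = Δt · v_P v_S / (v_P − v_S) = Δt · (6.59·3.42)/(6.59−3.42) ≈ 7.1097·Δt.
So d_A = 144.08, d_B = 204.36, d_C = 97.67 km.
Circle about each station: (x + 194.6)² + (y + 65.1)² = 144.08²; (x − 104.3)² + (y − 96.7)² = 204.36²; (x + 44.2)² + (y + 51.8)² = 97.67².
Subtracting pairs of circle equations eliminates x²+y² and gives linear equations (the radical axes):
597.8 x + 323.6 y = -42881.75
300.8 x + 26.6 y = -26250.67
Solving the 2×2 system: x ≈ -90.3, y ≈ 34.3 km.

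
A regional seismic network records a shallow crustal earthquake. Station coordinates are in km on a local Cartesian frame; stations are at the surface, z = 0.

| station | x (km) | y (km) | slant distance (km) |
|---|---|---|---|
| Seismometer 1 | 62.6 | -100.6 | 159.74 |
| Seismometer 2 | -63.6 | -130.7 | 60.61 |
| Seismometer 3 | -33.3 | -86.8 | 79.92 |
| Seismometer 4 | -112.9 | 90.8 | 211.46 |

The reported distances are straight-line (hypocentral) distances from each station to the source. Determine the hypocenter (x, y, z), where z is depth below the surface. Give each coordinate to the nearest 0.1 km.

Each station gives a sphere (x−x_i)² + (y−y_i)² + z² = d_i² (stations at z=0).
Subtracting the Seismometer 1 sphere from Seismometer 2 and Seismometer 3: z² cancels, leaving linear equations in x and y:
-252.4 x − 60.2 y = 28931.63
-191.8 x + 27.6 y = 13733.67
Solving: x ≈ -87.793, y ≈ -112.502 km (keep extra digits for the depth step; rounded: -87.8, -112.5).
Then from the Seismometer 1 sphere: z² = 159.74² − (x − 62.6)² − (y + 100.6)² with x = -87.793, y = -112.502, so z ≈ 52.509 ≈ 52.5 km.

(-87.8, -112.5, 52.5)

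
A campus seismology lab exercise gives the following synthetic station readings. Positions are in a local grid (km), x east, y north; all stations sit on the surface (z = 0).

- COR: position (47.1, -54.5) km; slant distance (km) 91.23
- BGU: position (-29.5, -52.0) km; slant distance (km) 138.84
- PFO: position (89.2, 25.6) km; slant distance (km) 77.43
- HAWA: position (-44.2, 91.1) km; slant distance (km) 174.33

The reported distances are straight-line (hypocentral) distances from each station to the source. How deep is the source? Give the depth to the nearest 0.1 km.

depth ≈ 69.8 km

Each station gives a sphere (x−x_i)² + (y−y_i)² + z² = d_i² (stations at z=0).
Subtracting the COR sphere from BGU and PFO: z² cancels, leaving linear equations in x and y:
-153.2 x + 5.0 y = -12568.04
84.2 x + 160.2 y = 5750.85
Solving: x ≈ 81.805, y ≈ -7.098 km (keep extra digits for the depth step; rounded: 81.8, -7.1).
Then from the COR sphere: z² = 91.23² − (x − 47.1)² − (y + 54.5)² with x = 81.805, y = -7.098, so z ≈ 69.796 ≈ 69.8 km.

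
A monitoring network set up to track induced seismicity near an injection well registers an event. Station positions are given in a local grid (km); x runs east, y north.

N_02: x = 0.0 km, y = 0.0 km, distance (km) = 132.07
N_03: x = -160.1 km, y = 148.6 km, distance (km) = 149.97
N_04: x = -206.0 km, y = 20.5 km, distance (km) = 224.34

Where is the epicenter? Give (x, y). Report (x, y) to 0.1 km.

x ≈ -11.1 km, y ≈ 131.6 km

Circle about each station: x² + y² = 132.07²; (x + 160.1)² + (y − 148.6)² = 149.97²; (x + 206.0)² + (y − 20.5)² = 224.34².
Subtracting pairs of circle equations eliminates x²+y² and gives linear equations (the radical axes):
-320.2 x + 297.2 y = 42665.45
-412.0 x + 41.0 y = 9970.30
Solving the 2×2 system: x ≈ -11.1, y ≈ 131.6 km.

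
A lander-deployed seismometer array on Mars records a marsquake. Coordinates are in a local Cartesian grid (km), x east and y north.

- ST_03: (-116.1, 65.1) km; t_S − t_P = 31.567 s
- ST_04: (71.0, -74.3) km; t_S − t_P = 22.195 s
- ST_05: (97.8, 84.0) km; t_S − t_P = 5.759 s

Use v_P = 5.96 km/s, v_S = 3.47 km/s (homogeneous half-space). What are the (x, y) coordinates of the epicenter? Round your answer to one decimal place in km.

144.4 km east, 94.8 km north

Distance from S−P lag: d = Δt · v_P v_S / (v_P − v_S) = Δt · (5.96·3.47)/(5.96−3.47) ≈ 8.3057·Δt.
So d_ST_03 = 262.19, d_ST_04 = 184.35, d_ST_05 = 47.83 km.
Circle about each station: (x + 116.1)² + (y − 65.1)² = 262.19²; (x − 71.0)² + (y + 74.3)² = 184.35²; (x − 97.8)² + (y − 84.0)² = 47.83².
Subtracting the ST_03 equation from the ST_04 and ST_05 equations removes the quadratic terms:
374.2 x − 278.8 y = 27602.94
427.8 x + 37.8 y = 65359.51
Solving the 2×2 system: x ≈ 144.4, y ≈ 94.8 km.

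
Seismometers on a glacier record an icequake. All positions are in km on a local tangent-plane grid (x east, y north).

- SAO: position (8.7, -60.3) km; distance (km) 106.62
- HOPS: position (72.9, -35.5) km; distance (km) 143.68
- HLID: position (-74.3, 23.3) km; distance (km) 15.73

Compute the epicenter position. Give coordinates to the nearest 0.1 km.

-58.6 km east, 22.4 km north

Circle about each station: (x − 8.7)² + (y + 60.3)² = 106.62²; (x − 72.9)² + (y + 35.5)² = 143.68²; (x + 74.3)² + (y − 23.3)² = 15.73².
Subtracting the SAO equation from the HOPS and HLID equations removes the quadratic terms:
128.4 x + 49.6 y = -6413.24
-166.0 x + 167.2 y = 13471.99
Solving the 2×2 system: x ≈ -58.6, y ≈ 22.4 km.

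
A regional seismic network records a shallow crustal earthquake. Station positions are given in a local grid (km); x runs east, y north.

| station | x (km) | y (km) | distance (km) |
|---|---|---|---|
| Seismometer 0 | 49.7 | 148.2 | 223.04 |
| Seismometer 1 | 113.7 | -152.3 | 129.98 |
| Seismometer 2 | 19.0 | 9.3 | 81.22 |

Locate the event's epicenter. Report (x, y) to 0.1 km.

(11.8, -71.6)

Circle about each station: (x − 49.7)² + (y − 148.2)² = 223.04²; (x − 113.7)² + (y + 152.3)² = 129.98²; (x − 19.0)² + (y − 9.3)² = 81.22².
Subtracting the Seismometer 0 equation from the Seismometer 1 and Seismometer 2 equations removes the quadratic terms:
128.0 x − 601.0 y = 44541.69
-61.4 x − 277.8 y = 19164.31
Solving the 2×2 system: x ≈ 11.8, y ≈ -71.6 km.
Check against Seismometer 0 (with the unrounded x, y): √((x − 49.7)²+(y − 148.2)²) = 223.04 ≈ 223.04 km. ✓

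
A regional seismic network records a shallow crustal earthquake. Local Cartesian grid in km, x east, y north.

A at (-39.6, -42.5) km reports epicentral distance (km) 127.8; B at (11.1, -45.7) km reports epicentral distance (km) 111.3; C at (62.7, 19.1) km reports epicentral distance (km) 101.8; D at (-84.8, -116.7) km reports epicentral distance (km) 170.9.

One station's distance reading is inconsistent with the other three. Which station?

Solve using three stations at a time. Using A, C, D (subtract circle equations pairwise → linear system) gives (x, y) ≈ (82.4, -80.9).
Distances from that point to each station vs reported:
  A: calculated 127.9 vs reported 127.8 → residual 0.1 km
  B: calculated 79.6 vs reported 111.3 → residual 31.7 km
  C: calculated 102.0 vs reported 101.8 → residual 0.2 km
  D: calculated 171.0 vs reported 170.9 → residual 0.1 km
A, C, D are mutually consistent (residuals ≈ 0); B is off by 31.7 km.

B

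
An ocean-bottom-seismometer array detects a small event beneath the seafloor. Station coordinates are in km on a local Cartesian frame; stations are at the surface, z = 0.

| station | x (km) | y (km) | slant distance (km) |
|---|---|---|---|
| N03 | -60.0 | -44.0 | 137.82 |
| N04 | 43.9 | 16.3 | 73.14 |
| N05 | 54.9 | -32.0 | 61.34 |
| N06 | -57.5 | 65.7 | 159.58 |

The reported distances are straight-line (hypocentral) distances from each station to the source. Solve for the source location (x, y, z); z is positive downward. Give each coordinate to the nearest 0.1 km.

x ≈ 62.0 km, y ≈ -21.4 km, depth ≈ 60.0 km

Each station gives a sphere (x−x_i)² + (y−y_i)² + z² = d_i² (stations at z=0).
Subtracting the N03 sphere from N04 and N05: z² cancels, leaving linear equations in x and y:
207.8 x + 120.6 y = 10301.79
229.8 x + 24.0 y = 13733.77
Solving: x ≈ 62.000, y ≈ -21.408 km (keep extra digits for the depth step; rounded: 62.0, -21.4).
Then from the N03 sphere: z² = 137.82² − (x + 60.0)² − (y + 44.0)² with x = 62.000, y = -21.408, so z ≈ 60.000 ≈ 60.0 km.
Check against N06 (with the unrounded solution): distance 159.59 ≈ 159.58 km. ✓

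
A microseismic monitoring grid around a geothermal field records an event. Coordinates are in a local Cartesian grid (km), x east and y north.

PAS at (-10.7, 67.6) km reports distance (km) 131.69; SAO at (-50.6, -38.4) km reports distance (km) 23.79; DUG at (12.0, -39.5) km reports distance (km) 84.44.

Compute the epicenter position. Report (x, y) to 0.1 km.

-71.9 km east, -49.0 km north

Circle about each station: (x + 10.7)² + (y − 67.6)² = 131.69²; (x + 50.6)² + (y + 38.4)² = 23.79²; (x − 12.0)² + (y + 39.5)² = 84.44².
Subtracting the PAS equation from the SAO and DUG equations removes the quadratic terms:
-79.8 x − 212.0 y = 16126.96
45.4 x − 214.2 y = 7232.14
Solving the 2×2 system: x ≈ -71.9, y ≈ -49.0 km.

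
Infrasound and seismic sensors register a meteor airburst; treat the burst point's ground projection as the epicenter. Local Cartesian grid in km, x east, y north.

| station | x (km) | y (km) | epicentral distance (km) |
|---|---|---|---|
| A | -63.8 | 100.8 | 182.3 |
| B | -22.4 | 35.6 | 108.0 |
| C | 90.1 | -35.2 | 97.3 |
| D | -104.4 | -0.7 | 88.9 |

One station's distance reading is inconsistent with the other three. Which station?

D

Solve using three stations at a time. Using A, B, C (subtract circle equations pairwise → linear system) gives (x, y) ≈ (-0.8, -70.3).
Distances from that point to each station vs reported:
  A: calculated 182.4 vs reported 182.3 → residual 0.1 km
  B: calculated 108.1 vs reported 108.0 → residual 0.1 km
  C: calculated 97.4 vs reported 97.3 → residual 0.1 km
  D: calculated 124.8 vs reported 88.9 → residual 35.9 km
A, B, C are mutually consistent (residuals ≈ 0); D is off by 35.9 km.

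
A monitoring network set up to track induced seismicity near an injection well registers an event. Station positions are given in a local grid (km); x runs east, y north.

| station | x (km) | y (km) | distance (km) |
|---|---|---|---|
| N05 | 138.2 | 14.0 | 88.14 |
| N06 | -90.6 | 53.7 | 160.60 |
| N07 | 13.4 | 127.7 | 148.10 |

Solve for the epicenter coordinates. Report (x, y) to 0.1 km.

x ≈ 54.8 km, y ≈ -14.5 km

Circle about each station: (x − 138.2)² + (y − 14.0)² = 88.14²; (x + 90.6)² + (y − 53.7)² = 160.60²; (x − 13.4)² + (y − 127.7)² = 148.10².
Subtracting pairs of circle equations eliminates x²+y² and gives linear equations (the radical axes):
-457.6 x + 79.4 y = -26226.89
-249.6 x + 227.4 y = -16973.34
Solving the 2×2 system: x ≈ 54.8, y ≈ -14.5 km.
Check against N05 (with the unrounded x, y): √((x − 138.2)²+(y − 14.0)²) = 88.13 ≈ 88.14 km. ✓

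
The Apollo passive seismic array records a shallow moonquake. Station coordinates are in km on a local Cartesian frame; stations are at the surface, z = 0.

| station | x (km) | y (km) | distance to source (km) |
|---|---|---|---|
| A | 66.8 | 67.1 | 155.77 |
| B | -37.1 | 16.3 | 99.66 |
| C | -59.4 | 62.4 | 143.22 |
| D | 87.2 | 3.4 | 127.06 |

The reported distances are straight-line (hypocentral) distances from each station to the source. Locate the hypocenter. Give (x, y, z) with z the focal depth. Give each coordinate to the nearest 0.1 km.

(-6.7, -55.3, 62.3)

Each station gives a sphere (x−x_i)² + (y−y_i)² + z² = d_i² (stations at z=0).
Subtracting the A sphere from B and C: z² cancels, leaving linear equations in x and y:
-207.8 x − 101.6 y = 7009.63
-252.4 x − 9.4 y = 2209.79
Solving: x ≈ -6.696, y ≈ -55.298 km (keep extra digits for the depth step; rounded: -6.7, -55.3).
Then from the A sphere: z² = 155.77² − (x − 66.8)² − (y − 67.1)² with x = -6.696, y = -55.298, so z ≈ 62.301 ≈ 62.3 km.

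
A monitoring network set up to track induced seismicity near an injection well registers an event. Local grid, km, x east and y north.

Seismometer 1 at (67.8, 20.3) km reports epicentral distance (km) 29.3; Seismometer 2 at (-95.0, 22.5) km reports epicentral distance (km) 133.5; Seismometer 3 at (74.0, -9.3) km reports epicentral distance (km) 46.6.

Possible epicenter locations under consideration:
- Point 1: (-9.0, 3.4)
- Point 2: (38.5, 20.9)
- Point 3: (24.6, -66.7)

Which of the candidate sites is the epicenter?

Point 2

For each candidate, compare |candidate − station| to the reported distance:
Point 1: residuals Seismometer 1 49.3, Seismometer 2 45.4, Seismometer 3 37.4 → max 49.3 km
Point 2: residuals Seismometer 1 0.0, Seismometer 2 0.0, Seismometer 3 0.0 → max 0.0 km
Point 3: residuals Seismometer 1 67.8, Seismometer 2 15.7, Seismometer 3 29.1 → max 67.8 km
Only Point 2 has all residuals ≈ 0.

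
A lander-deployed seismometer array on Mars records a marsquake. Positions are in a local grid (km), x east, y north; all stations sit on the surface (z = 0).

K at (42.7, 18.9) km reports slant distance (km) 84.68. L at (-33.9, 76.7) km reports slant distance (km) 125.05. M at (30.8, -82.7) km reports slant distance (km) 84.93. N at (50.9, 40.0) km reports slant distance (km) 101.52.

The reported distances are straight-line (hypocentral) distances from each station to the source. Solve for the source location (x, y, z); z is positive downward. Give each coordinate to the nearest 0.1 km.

Each station gives a sphere (x−x_i)² + (y−y_i)² + z² = d_i² (stations at z=0).
Subtracting the K sphere from L and M: z² cancels, leaving linear equations in x and y:
-153.2 x + 115.6 y = -3615.20
-23.8 x − 203.2 y = 5565.03
Solving: x ≈ 2.694, y ≈ -27.703 km (keep extra digits for the depth step; rounded: 2.7, -27.7).
Then from the K sphere: z² = 84.68² − (x − 42.7)² − (y − 18.9)² with x = 2.694, y = -27.703, so z ≈ 58.296 ≈ 58.3 km.

x ≈ 2.7 km, y ≈ -27.7 km, depth ≈ 58.3 km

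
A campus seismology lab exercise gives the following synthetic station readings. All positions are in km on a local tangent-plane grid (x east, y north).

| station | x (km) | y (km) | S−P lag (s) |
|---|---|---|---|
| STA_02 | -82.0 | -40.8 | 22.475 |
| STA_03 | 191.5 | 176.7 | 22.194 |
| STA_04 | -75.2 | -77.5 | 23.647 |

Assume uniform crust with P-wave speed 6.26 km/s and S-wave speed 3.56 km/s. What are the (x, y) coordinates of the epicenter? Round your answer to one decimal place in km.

92.3 km east, 22.7 km north

Distance from S−P lag: d = Δt · v_P v_S / (v_P − v_S) = Δt · (6.26·3.56)/(6.26−3.56) ≈ 8.2539·Δt.
So d_STA_02 = 185.51, d_STA_03 = 183.19, d_STA_04 = 195.18 km.
Circle about each station: (x + 82.0)² + (y + 40.8)² = 185.51²; (x − 191.5)² + (y − 176.7)² = 183.19²; (x + 75.2)² + (y + 77.5)² = 195.18².
Subtracting the STA_02 equation from the STA_03 and STA_04 equations removes the quadratic terms:
547.0 x + 435.0 y = 60361.88
13.6 x − 73.4 y = -408.62
Solving the 2×2 system: x ≈ 92.3, y ≈ 22.7 km.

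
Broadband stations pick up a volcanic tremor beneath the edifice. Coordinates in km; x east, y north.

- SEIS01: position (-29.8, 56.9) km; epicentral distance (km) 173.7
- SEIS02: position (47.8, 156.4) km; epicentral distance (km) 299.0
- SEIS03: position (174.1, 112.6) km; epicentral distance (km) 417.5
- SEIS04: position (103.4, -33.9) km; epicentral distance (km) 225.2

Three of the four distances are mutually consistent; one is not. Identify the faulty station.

SEIS03

Solve using three stations at a time. Using SEIS01, SEIS02, SEIS04 (subtract circle equations pairwise → linear system) gives (x, y) ≈ (-113.3, -95.6).
Distances from that point to each station vs reported:
  SEIS01: calculated 173.9 vs reported 173.7 → residual 0.2 km
  SEIS02: calculated 299.1 vs reported 299.0 → residual 0.1 km
  SEIS03: calculated 354.9 vs reported 417.5 → residual 62.6 km
  SEIS04: calculated 225.3 vs reported 225.2 → residual 0.1 km
SEIS01, SEIS02, SEIS04 are mutually consistent (residuals ≈ 0); SEIS03 is off by 62.6 km.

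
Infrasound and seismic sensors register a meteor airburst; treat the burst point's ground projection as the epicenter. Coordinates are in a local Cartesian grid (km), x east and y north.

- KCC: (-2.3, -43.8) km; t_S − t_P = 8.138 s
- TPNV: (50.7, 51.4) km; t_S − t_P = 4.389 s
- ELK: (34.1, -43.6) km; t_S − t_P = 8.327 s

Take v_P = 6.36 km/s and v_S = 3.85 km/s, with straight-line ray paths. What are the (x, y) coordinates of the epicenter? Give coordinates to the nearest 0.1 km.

Distance from S−P lag: d = Δt · v_P v_S / (v_P − v_S) = Δt · (6.36·3.85)/(6.36−3.85) ≈ 9.7554·Δt.
So d_KCC = 79.39, d_TPNV = 42.82, d_ELK = 81.23 km.
Circle about each station: (x + 2.3)² + (y + 43.8)² = 79.39²; (x − 50.7)² + (y − 51.4)² = 42.82²; (x − 34.1)² + (y + 43.6)² = 81.23².
Subtracting the KCC equation from the TPNV and ELK equations removes the quadratic terms:
106.0 x + 190.4 y = 7757.94
72.8 x + 0.4 y = 844.50
Solving the 2×2 system: x ≈ 11.4, y ≈ 34.4 km.

x ≈ 11.4 km, y ≈ 34.4 km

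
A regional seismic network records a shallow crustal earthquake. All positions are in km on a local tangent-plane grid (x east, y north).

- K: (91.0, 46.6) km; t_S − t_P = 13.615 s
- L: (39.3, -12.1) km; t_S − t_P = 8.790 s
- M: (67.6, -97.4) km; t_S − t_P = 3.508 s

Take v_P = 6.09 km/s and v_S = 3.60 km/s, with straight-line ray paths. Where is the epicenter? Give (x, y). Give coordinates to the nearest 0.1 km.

Distance from S−P lag: d = Δt · v_P v_S / (v_P − v_S) = Δt · (6.09·3.60)/(6.09−3.60) ≈ 8.8048·Δt.
So d_K = 119.88, d_L = 77.39, d_M = 30.89 km.
Circle about each station: (x − 91.0)² + (y − 46.6)² = 119.88²; (x − 39.3)² + (y + 12.1)² = 77.39²; (x − 67.6)² + (y + 97.4)² = 30.89².
Subtracting the K equation from the L and M equations removes the quadratic terms:
-103.4 x − 117.4 y = -379.66
-46.8 x − 288.0 y = 17020.98
Solving the 2×2 system: x ≈ 86.8, y ≈ -73.2 km.
Check against K (with the unrounded x, y): √((x − 91.0)²+(y − 46.6)²) = 119.88 ≈ 119.88 km. ✓

86.8 km east, -73.2 km north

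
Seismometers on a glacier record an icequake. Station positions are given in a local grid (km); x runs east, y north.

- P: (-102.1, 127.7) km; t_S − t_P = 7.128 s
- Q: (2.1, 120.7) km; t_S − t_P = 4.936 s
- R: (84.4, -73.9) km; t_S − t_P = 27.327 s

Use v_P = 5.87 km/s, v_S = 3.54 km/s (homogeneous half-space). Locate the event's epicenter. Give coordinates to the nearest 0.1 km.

x ≈ -39.1 km, y ≈ 136.2 km

Distance from S−P lag: d = Δt · v_P v_S / (v_P − v_S) = Δt · (5.87·3.54)/(5.87−3.54) ≈ 8.9184·Δt.
So d_P = 63.57, d_Q = 44.02, d_R = 243.71 km.
Circle about each station: (x + 102.1)² + (y − 127.7)² = 63.57²; (x − 2.1)² + (y − 120.7)² = 44.02²; (x − 84.4)² + (y + 73.9)² = 243.71².
Subtracting the P equation from the Q and R equations removes the quadratic terms:
208.4 x − 14.0 y = -10055.42
373.0 x − 403.2 y = -69500.55
Solving the 2×2 system: x ≈ -39.1, y ≈ 136.2 km.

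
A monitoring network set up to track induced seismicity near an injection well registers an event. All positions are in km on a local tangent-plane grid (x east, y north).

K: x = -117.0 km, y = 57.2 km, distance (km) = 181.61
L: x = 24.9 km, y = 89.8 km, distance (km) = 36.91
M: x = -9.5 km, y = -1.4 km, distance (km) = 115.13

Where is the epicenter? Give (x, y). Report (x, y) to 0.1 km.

(61.8, 89.0)

Circle about each station: (x + 117.0)² + (y − 57.2)² = 181.61²; (x − 24.9)² + (y − 89.8)² = 36.91²; (x + 9.5)² + (y + 1.4)² = 115.13².
Subtracting pairs of circle equations eliminates x²+y² and gives linear equations (the radical axes):
283.8 x + 65.2 y = 23343.05
215.0 x − 117.2 y = 2858.65
Solving the 2×2 system: x ≈ 61.8, y ≈ 89.0 km.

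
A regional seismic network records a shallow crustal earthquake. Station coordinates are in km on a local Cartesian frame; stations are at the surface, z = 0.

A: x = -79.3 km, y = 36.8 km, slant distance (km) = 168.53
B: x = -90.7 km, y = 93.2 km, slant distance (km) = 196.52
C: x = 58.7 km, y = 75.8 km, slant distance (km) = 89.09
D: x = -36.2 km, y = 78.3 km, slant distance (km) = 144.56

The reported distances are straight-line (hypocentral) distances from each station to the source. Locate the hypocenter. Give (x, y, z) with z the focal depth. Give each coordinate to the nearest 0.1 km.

x ≈ 77.7 km, y ≈ 7.3 km, depth ≈ 53.7 km

Each station gives a sphere (x−x_i)² + (y−y_i)² + z² = d_i² (stations at z=0).
Subtracting the A sphere from B and C: z² cancels, leaving linear equations in x and y:
-22.8 x + 112.8 y = -947.75
276.0 x + 78.0 y = 22013.93
Solving: x ≈ 77.697, y ≈ 7.303 km (keep extra digits for the depth step; rounded: 77.7, 7.3).
Then from the A sphere: z² = 168.53² − (x + 79.3)² − (y − 36.8)² with x = 77.697, y = 7.303, so z ≈ 53.705 ≈ 53.7 km.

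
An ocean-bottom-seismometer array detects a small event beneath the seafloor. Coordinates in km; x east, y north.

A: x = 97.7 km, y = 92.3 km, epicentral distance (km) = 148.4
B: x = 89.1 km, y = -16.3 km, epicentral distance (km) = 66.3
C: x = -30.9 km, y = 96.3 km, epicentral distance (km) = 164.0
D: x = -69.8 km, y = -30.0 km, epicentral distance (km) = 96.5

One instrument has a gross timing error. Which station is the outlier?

Solve using three stations at a time. Using A, B, D (subtract circle equations pairwise → linear system) gives (x, y) ≈ (26.4, -37.8).
Distances from that point to each station vs reported:
  A: calculated 148.4 vs reported 148.4 → residual 0.0 km
  B: calculated 66.3 vs reported 66.3 → residual 0.0 km
  C: calculated 145.9 vs reported 164.0 → residual 18.1 km
  D: calculated 96.5 vs reported 96.5 → residual 0.0 km
A, B, D are mutually consistent (residuals ≈ 0); C is off by 18.1 km.

C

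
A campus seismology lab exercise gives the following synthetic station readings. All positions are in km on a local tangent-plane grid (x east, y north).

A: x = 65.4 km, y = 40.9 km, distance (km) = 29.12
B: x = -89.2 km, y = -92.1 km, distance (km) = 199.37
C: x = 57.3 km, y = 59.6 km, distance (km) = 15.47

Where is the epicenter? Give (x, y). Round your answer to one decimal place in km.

Circle about each station: (x − 65.4)² + (y − 40.9)² = 29.12²; (x + 89.2)² + (y + 92.1)² = 199.37²; (x − 57.3)² + (y − 59.6)² = 15.47².
Subtracting pairs of circle equations eliminates x²+y² and gives linear equations (the radical axes):
-309.2 x − 266.0 y = -28411.34
-16.2 x + 37.4 y = 1494.13
Solving the 2×2 system: x ≈ 41.9, y ≈ 58.1 km.

41.9 km east, 58.1 km north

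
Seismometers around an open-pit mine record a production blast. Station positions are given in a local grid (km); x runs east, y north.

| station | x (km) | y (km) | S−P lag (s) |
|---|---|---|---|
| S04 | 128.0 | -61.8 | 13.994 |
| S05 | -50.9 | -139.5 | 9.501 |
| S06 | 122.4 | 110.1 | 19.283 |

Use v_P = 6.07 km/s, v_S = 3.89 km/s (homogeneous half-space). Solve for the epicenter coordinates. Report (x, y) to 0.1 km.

-22.1 km east, -40.7 km north

Distance from S−P lag: d = Δt · v_P v_S / (v_P − v_S) = Δt · (6.07·3.89)/(6.07−3.89) ≈ 10.8313·Δt.
So d_S04 = 151.57, d_S05 = 102.91, d_S06 = 208.86 km.
Circle about each station: (x − 128.0)² + (y + 61.8)² = 151.57²; (x + 50.9)² + (y + 139.5)² = 102.91²; (x − 122.4)² + (y − 110.1)² = 208.86².
Subtracting the S04 equation from the S05 and S06 equations removes the quadratic terms:
-357.8 x − 155.4 y = 14230.82
-11.2 x + 343.8 y = -13748.50
Solving the 2×2 system: x ≈ -22.1, y ≈ -40.7 km.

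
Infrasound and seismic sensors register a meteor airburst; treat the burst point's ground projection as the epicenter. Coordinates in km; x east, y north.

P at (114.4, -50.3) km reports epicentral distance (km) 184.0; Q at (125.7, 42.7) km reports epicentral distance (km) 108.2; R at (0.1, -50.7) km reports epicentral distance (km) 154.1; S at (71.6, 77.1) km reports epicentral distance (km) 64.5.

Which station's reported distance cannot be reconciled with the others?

Solve using three stations at a time. Using P, R, S (subtract circle equations pairwise → linear system) gives (x, y) ≈ (12.5, 102.9).
Distances from that point to each station vs reported:
  P: calculated 184.0 vs reported 184.0 → residual 0.0 km
  Q: calculated 128.2 vs reported 108.2 → residual 20.0 km
  R: calculated 154.1 vs reported 154.1 → residual 0.0 km
  S: calculated 64.5 vs reported 64.5 → residual 0.0 km
P, R, S are mutually consistent (residuals ≈ 0); Q is off by 20.0 km.

Q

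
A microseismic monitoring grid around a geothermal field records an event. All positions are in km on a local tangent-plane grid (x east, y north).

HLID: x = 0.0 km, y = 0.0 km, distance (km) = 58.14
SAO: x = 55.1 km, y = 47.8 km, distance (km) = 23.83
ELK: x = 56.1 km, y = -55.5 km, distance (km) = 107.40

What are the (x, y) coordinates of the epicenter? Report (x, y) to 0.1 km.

x ≈ 31.3 km, y ≈ 49.0 km

Circle about each station: x² + y² = 58.14²; (x − 55.1)² + (y − 47.8)² = 23.83²; (x − 56.1)² + (y + 55.5)² = 107.40².
Subtracting the HLID equation from the SAO and ELK equations removes the quadratic terms:
110.2 x + 95.6 y = 8133.24
112.2 x − 111.0 y = -1927.04
Solving the 2×2 system: x ≈ 31.3, y ≈ 49.0 km.
Check against HLID (with the unrounded x, y): √(x²+y²) = 58.14 ≈ 58.14 km. ✓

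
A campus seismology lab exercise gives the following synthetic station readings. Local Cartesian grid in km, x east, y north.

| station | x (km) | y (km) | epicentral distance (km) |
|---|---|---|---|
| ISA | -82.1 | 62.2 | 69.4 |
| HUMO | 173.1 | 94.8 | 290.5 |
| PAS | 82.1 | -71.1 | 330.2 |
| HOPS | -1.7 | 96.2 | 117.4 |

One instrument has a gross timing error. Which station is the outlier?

PAS

Solve using three stations at a time. Using ISA, HUMO, HOPS (subtract circle equations pairwise → linear system) gives (x, y) ≈ (-116.0, 122.7).
Distances from that point to each station vs reported:
  ISA: calculated 69.4 vs reported 69.4 → residual 0.0 km
  HUMO: calculated 290.5 vs reported 290.5 → residual 0.0 km
  PAS: calculated 277.2 vs reported 330.2 → residual 53.0 km
  HOPS: calculated 117.4 vs reported 117.4 → residual 0.0 km
ISA, HUMO, HOPS are mutually consistent (residuals ≈ 0); PAS is off by 53.0 km.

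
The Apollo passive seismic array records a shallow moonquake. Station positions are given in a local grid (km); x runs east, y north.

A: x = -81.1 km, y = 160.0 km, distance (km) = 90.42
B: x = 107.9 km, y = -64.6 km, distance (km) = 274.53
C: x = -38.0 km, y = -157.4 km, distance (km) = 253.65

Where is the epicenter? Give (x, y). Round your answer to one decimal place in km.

-124.9 km east, 80.9 km north

Circle about each station: (x + 81.1)² + (y − 160.0)² = 90.42²; (x − 107.9)² + (y + 64.6)² = 274.53²; (x + 38.0)² + (y + 157.4)² = 253.65².
Subtracting the A equation from the B and C equations removes the quadratic terms:
378.0 x − 449.2 y = -83552.58
86.2 x − 634.8 y = -62121.00
Solving the 2×2 system: x ≈ -124.9, y ≈ 80.9 km.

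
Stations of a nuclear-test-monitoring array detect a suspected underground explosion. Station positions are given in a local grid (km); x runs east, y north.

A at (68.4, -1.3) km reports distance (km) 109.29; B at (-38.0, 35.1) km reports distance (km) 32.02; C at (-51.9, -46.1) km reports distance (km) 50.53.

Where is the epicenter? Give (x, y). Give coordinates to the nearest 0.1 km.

Circle about each station: (x − 68.4)² + (y + 1.3)² = 109.29²; (x + 38.0)² + (y − 35.1)² = 32.02²; (x + 51.9)² + (y + 46.1)² = 50.53².
Subtracting the A equation from the B and C equations removes the quadratic terms:
-212.8 x + 72.8 y = 8914.78
-240.6 x − 89.6 y = 9529.59
Solving the 2×2 system: x ≈ -40.8, y ≈ 3.2 km.
Check against A (with the unrounded x, y): √((x − 68.4)²+(y + 1.3)²) = 109.29 ≈ 109.29 km. ✓

-40.8 km east, 3.2 km north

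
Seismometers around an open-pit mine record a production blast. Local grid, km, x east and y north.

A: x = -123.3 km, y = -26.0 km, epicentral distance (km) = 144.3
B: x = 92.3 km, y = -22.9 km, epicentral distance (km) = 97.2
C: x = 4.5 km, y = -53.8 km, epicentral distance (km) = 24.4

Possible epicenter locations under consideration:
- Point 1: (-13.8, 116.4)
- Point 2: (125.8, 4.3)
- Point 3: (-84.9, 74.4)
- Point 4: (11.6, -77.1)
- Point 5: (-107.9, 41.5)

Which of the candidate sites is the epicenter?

For each candidate, compare |candidate − station| to the reported distance:
Point 1: residuals A 35.3, B 77.9, C 146.8 → max 146.8 km
Point 2: residuals A 106.6, B 54.0, C 110.1 → max 110.1 km
Point 3: residuals A 36.8, B 105.0, C 131.9 → max 131.9 km
Point 4: residuals A 0.0, B 0.0, C 0.0 → max 0.0 km
Point 5: residuals A 75.1, B 113.1, C 123.0 → max 123.0 km
Only Point 4 has all residuals ≈ 0.

Point 4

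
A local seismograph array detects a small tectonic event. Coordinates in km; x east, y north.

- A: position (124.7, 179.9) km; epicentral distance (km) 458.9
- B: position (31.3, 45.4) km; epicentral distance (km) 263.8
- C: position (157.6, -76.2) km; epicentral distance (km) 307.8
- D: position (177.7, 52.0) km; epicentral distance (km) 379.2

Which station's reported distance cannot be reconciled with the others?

A

Solve using three stations at a time. Using B, C, D (subtract circle equations pairwise → linear system) gives (x, y) ≈ (-139.7, -155.2).
Distances from that point to each station vs reported:
  A: calculated 426.9 vs reported 458.9 → residual 32.0 km
  B: calculated 263.6 vs reported 263.8 → residual 0.2 km
  C: calculated 307.7 vs reported 307.8 → residual 0.1 km
  D: calculated 379.1 vs reported 379.2 → residual 0.1 km
B, C, D are mutually consistent (residuals ≈ 0); A is off by 32.0 km.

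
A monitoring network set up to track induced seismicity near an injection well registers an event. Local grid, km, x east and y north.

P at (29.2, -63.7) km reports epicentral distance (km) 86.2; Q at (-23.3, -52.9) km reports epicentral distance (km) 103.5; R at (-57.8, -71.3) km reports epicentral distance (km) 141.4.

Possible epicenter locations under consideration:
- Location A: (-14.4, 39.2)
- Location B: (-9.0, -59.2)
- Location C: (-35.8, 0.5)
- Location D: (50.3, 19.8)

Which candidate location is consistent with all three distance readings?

For each candidate, compare |candidate − station| to the reported distance:
Location A: residuals P 25.6, Q 11.0, R 22.7 → max 25.6 km
Location B: residuals P 47.7, Q 87.9, R 91.1 → max 91.1 km
Location C: residuals P 5.2, Q 48.7, R 66.3 → max 66.3 km
Location D: residuals P 0.1, Q 0.0, R 0.0 → max 0.1 km
Only Location D has all residuals ≈ 0.

Location D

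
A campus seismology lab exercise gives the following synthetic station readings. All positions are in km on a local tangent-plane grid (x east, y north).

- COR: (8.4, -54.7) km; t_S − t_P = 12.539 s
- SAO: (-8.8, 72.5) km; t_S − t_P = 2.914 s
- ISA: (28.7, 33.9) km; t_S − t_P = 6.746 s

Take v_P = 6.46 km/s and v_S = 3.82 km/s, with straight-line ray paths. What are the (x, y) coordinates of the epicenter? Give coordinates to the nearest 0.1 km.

Distance from S−P lag: d = Δt · v_P v_S / (v_P − v_S) = Δt · (6.46·3.82)/(6.46−3.82) ≈ 9.3474·Δt.
So d_COR = 117.21, d_SAO = 27.24, d_ISA = 63.06 km.
Circle about each station: (x − 8.4)² + (y + 54.7)² = 117.21²; (x + 8.8)² + (y − 72.5)² = 27.24²; (x − 28.7)² + (y − 33.9)² = 63.06².
Subtracting the COR equation from the SAO and ISA equations removes the quadratic terms:
-34.4 x + 254.4 y = 15267.21
40.6 x + 177.2 y = 8671.87
Solving the 2×2 system: x ≈ -30.4, y ≈ 55.9 km.

-30.4 km east, 55.9 km north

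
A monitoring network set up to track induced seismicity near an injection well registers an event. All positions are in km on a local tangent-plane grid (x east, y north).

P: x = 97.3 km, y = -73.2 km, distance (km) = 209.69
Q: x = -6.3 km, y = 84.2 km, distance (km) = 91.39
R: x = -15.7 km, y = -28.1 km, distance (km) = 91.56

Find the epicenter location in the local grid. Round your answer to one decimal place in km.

Circle about each station: (x − 97.3)² + (y + 73.2)² = 209.69²; (x + 6.3)² + (y − 84.2)² = 91.39²; (x + 15.7)² + (y + 28.1)² = 91.56².
Subtracting the P equation from the Q and R equations removes the quadratic terms:
-207.2 x + 314.8 y = 27921.56
-226.0 x + 90.2 y = 21797.23
Solving the 2×2 system: x ≈ -82.8, y ≈ 34.2 km.

x ≈ -82.8 km, y ≈ 34.2 km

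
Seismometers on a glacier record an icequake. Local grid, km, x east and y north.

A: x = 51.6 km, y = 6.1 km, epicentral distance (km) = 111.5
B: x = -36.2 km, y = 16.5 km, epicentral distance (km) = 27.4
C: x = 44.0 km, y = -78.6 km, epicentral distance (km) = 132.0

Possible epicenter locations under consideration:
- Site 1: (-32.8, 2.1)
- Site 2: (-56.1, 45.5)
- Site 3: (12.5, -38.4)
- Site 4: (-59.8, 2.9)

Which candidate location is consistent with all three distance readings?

For each candidate, compare |candidate − station| to the reported distance:
Site 1: residuals A 27.0, B 12.6, C 20.6 → max 27.0 km
Site 2: residuals A 3.2, B 7.8, C 27.4 → max 27.4 km
Site 3: residuals A 52.3, B 46.0, C 80.9 → max 80.9 km
Site 4: residuals A 0.1, B 0.2, C 0.0 → max 0.2 km
Only Site 4 has all residuals ≈ 0.

Site 4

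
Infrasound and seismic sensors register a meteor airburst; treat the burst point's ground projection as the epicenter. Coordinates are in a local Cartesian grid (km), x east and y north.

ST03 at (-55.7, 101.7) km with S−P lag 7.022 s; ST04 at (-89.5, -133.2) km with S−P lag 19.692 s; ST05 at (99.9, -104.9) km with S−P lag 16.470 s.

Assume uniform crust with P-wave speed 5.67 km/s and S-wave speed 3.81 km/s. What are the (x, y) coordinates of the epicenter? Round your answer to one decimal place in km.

18.7 km east, 68.3 km north

Distance from S−P lag: d = Δt · v_P v_S / (v_P − v_S) = Δt · (5.67·3.81)/(5.67−3.81) ≈ 11.6144·Δt.
So d_ST03 = 81.56, d_ST04 = 228.71, d_ST05 = 191.29 km.
Circle about each station: (x + 55.7)² + (y − 101.7)² = 81.56²; (x + 89.5)² + (y + 133.2)² = 228.71²; (x − 99.9)² + (y + 104.9)² = 191.29².
Subtracting the ST03 equation from the ST04 and ST05 equations removes the quadratic terms:
-67.6 x − 469.8 y = -33349.12
311.2 x − 413.2 y = -22401.19
Solving the 2×2 system: x ≈ 18.7, y ≈ 68.3 km.
Check against ST03 (with the unrounded x, y): √((x + 55.7)²+(y − 101.7)²) = 81.55 ≈ 81.56 km. ✓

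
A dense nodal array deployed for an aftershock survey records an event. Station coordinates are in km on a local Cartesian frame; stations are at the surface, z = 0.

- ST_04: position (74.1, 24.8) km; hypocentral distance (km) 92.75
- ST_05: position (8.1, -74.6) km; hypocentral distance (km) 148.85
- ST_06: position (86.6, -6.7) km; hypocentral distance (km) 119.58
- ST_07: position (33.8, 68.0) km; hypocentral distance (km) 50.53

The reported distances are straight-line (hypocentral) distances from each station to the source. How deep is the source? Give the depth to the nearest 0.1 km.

Each station gives a sphere (x−x_i)² + (y−y_i)² + z² = d_i² (stations at z=0).
Subtracting the ST_04 sphere from ST_05 and ST_06: z² cancels, leaving linear equations in x and y:
-132.0 x − 198.8 y = -14028.84
25.0 x − 63.0 y = -4258.21
Solving: x ≈ 2.806, y ≈ 68.704 km (keep extra digits for the depth step; rounded: 2.8, 68.7).
Then from the ST_04 sphere: z² = 92.75² − (x − 74.1)² − (y − 24.8)² with x = 2.806, y = 68.704, so z ≈ 39.902 ≈ 39.9 km.
Check against ST_07 (with the unrounded solution): distance 50.53 ≈ 50.53 km. ✓

depth ≈ 39.9 km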